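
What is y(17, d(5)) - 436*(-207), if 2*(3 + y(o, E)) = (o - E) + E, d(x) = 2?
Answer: 180515/2 ≈ 90258.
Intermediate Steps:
y(o, E) = -3 + o/2 (y(o, E) = -3 + ((o - E) + E)/2 = -3 + o/2)
y(17, d(5)) - 436*(-207) = (-3 + (½)*17) - 436*(-207) = (-3 + 17/2) + 90252 = 11/2 + 90252 = 180515/2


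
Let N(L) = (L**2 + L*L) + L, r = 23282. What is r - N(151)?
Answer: -22471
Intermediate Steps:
N(L) = L + 2*L**2 (N(L) = (L**2 + L**2) + L = 2*L**2 + L = L + 2*L**2)
r - N(151) = 23282 - 151*(1 + 2*151) = 23282 - 151*(1 + 302) = 23282 - 151*303 = 23282 - 1*45753 = 23282 - 45753 = -22471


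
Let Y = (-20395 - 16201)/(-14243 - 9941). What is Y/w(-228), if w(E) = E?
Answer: -9149/1378488 ≈ -0.0066370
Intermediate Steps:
Y = 9149/6046 (Y = -36596/(-24184) = -36596*(-1/24184) = 9149/6046 ≈ 1.5132)
Y/w(-228) = (9149/6046)/(-228) = (9149/6046)*(-1/228) = -9149/1378488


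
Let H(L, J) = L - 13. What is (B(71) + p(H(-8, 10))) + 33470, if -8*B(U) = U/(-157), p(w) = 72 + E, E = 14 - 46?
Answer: 42088631/1256 ≈ 33510.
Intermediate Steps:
H(L, J) = -13 + L
E = -32
p(w) = 40 (p(w) = 72 - 32 = 40)
B(U) = U/1256 (B(U) = -U/(8*(-157)) = -U*(-1)/(8*157) = -(-1)*U/1256 = U/1256)
(B(71) + p(H(-8, 10))) + 33470 = ((1/1256)*71 + 40) + 33470 = (71/1256 + 40) + 33470 = 50311/1256 + 33470 = 42088631/1256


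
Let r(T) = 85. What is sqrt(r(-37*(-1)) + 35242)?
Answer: sqrt(35327) ≈ 187.95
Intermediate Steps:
sqrt(r(-37*(-1)) + 35242) = sqrt(85 + 35242) = sqrt(35327)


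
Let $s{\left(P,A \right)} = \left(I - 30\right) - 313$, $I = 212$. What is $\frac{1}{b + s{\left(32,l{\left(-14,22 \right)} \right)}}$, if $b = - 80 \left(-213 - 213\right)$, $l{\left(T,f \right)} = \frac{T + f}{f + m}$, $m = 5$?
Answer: $\frac{1}{33949} \approx 2.9456 \cdot 10^{-5}$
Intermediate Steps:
$l{\left(T,f \right)} = \frac{T + f}{5 + f}$ ($l{\left(T,f \right)} = \frac{T + f}{f + 5} = \frac{T + f}{5 + f}$)
$s{\left(P,A \right)} = -131$ ($s{\left(P,A \right)} = \left(212 - 30\right) - 313 = 182 - 313 = -131$)
$b = 34080$ ($b = \left(-80\right) \left(-426\right) = 34080$)
$\frac{1}{b + s{\left(32,l{\left(-14,22 \right)} \right)}} = \frac{1}{34080 - 131} = \frac{1}{33949}$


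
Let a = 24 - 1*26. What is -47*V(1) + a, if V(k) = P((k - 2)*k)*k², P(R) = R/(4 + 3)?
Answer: 33/7 ≈ 4.7143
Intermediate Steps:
P(R) = R/7
a = -2 (a = 24 - 26 = -2)
V(k) = k³*(-2 + k)/7 (V(k) = (((k - 2)*k)/7)*k² = (((-2 + k)*k)/7)*k² = ((k*(-2 + k))/7)*k² = (k*(-2 + k)/7)*k² = k³*(-2 + k)/7)
-47*V(1) + a = -47*1³*(-2 + 1)/7 - 2 = -47*(-1)/7 - 2 = -47*(-⅐) - 2 = 47/7 - 2 = 33/7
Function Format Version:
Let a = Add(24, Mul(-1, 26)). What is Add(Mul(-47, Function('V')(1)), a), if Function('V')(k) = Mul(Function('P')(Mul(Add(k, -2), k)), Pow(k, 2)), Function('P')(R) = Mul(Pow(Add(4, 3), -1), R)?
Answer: Rational(33, 7) ≈ 4.7143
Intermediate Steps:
Function('P')(R) = Mul(Rational(1, 7), R) (Function('P')(R) = Mul(Pow(7, -1), R) = Mul(Rational(1, 7), R))
a = -2 (a = Add(24, -26) = -2)
Function('V')(k) = Mul(Rational(1, 7), Pow(k, 3), Add(-2, k)) (Function('V')(k) = Mul(Mul(Rational(1, 7), Mul(Add(k, -2), k)), Pow(k, 2)) = Mul(Mul(Rational(1, 7), Mul(Add(-2, k), k)), Pow(k, 2)) = Mul(Mul(Rational(1, 7), Mul(k, Add(-2, k))), Pow(k, 2)) = Mul(Mul(Rational(1, 7), k, Add(-2, k)), Pow(k, 2)) = Mul(Rational(1, 7), Pow(k, 3), Add(-2, k)))
Add(Mul(-47, Function('V')(1)), a) = Add(Mul(-47, Mul(Rational(1, 7), Pow(1, 3), Add(-2, 1))), -2) = Add(Mul(-47, Mul(Rational(1, 7), 1, -1)), -2) = Add(Mul(-47, Rational(-1, 7)), -2) = Add(Rational(47, 7), -2) = Rational(33, 7)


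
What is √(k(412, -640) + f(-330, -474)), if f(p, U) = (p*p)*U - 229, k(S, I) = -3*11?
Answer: I*√51618862 ≈ 7184.6*I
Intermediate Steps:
k(S, I) = -33
f(p, U) = -229 + U*p² (f(p, U) = p²*U - 229 = U*p² - 229 = -229 + U*p²)
√(k(412, -640) + f(-330, -474)) = √(-33 + (-229 - 474*(-330)²)) = √(-33 + (-229 - 474*108900)) = √(-33 + (-229 - 51618600)) = √(-33 - 51618829) = √(-51618862) = I*√51618862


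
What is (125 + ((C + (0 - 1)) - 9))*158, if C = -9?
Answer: 16748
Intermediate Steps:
(125 + ((C + (0 - 1)) - 9))*158 = (125 + ((-9 + (0 - 1)) - 9))*158 = (125 + ((-9 - 1) - 9))*158 = (125 + (-10 - 9))*158 = (125 - 19)*158 = 106*158 = 16748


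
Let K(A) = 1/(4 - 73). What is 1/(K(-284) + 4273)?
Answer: 69/294836 ≈ 0.00023403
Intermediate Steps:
K(A) = -1/69 (K(A) = 1/(-69) = -1/69)
1/(K(-284) + 4273) = 1/(-1/69 + 4273) = 1/(294836/69) = 69/294836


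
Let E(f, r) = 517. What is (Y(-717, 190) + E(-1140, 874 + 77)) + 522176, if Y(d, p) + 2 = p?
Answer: 522881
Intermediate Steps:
Y(d, p) = -2 + p
(Y(-717, 190) + E(-1140, 874 + 77)) + 522176 = ((-2 + 190) + 517) + 522176 = (188 + 517) + 522176 = 705 + 522176 = 522881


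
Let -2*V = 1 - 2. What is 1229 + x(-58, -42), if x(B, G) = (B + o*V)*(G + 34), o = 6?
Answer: 1669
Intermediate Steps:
V = ½ (V = -(1 - 2)/2 = -½*(-1) = ½ ≈ 0.50000)
x(B, G) = (3 + B)*(34 + G) (x(B, G) = (B + 6*(½))*(G + 34) = (B + 3)*(34 + G) = (3 + B)*(34 + G))
1229 + x(-58, -42) = 1229 + (102 + 3*(-42) + 34*(-58) - 58*(-42)) = 1229 + (102 - 126 - 1972 + 2436) = 1229 + 440 = 1669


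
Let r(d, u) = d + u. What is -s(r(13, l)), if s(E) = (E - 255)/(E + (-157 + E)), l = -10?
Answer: -252/151 ≈ -1.6689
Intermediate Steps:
s(E) = (-255 + E)/(-157 + 2*E)
-s(r(13, l)) = -(-255 + (13 - 10))/(-157 + 2*(13 - 10)) = -(-255 + 3)/(-157 + 2*3) = -(-252)/(-157 + 6) = -(-252)/(-151) = -(-1)*(-252)/151 = -1*252/151 = -252/151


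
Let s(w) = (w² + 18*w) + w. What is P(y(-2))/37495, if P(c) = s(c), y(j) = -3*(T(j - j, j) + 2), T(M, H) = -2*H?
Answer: -18/37495 ≈ -0.00048006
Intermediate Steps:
y(j) = -6 + 6*j (y(j) = -3*(-2*j + 2) = -3*(2 - 2*j) = -6 + 6*j)
s(w) = w² + 19*w
P(c) = c*(19 + c)
P(y(-2))/37495 = ((-6 + 6*(-2))*(19 + (-6 + 6*(-2))))/37495 = ((-6 - 12)*(19 + (-6 - 12)))*(1/37495) = -18*(19 - 18)*(1/37495) = -18*1*(1/37495) = -18*1/37495 = -18/37495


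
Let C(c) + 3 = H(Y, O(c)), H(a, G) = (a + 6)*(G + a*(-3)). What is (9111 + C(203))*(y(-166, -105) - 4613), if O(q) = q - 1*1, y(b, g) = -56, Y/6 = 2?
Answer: -56476224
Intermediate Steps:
Y = 12 (Y = 6*2 = 12)
O(q) = -1 + q (O(q) = q - 1 = -1 + q)
H(a, G) = (6 + a)*(G - 3*a)
C(c) = -669 + 18*c (C(c) = -3 + (-18*12 - 3*12² + 6*(-1 + c) + (-1 + c)*12) = -3 + (-216 - 3*144 + (-6 + 6*c) + (-12 + 12*c)) = -3 + (-216 - 432 + (-6 + 6*c) + (-12 + 12*c)) = -3 + (-666 + 18*c) = -669 + 18*c)
(9111 + C(203))*(y(-166, -105) - 4613) = (9111 + (-669 + 18*203))*(-56 - 4613) = (9111 + (-669 + 3654))*(-4669) = (9111 + 2985)*(-4669) = 12096*(-4669) = -56476224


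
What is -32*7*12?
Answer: -2688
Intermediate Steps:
-32*7*12 = -224*12 = -2688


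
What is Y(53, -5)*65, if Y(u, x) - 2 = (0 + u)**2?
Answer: 182715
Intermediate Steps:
Y(u, x) = 2 + u**2 (Y(u, x) = 2 + (0 + u)**2 = 2 + u**2)
Y(53, -5)*65 = (2 + 53**2)*65 = (2 + 2809)*65 = 2811*65 = 182715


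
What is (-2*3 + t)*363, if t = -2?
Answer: -2904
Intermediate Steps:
(-2*3 + t)*363 = (-2*3 - 2)*363 = (-6 - 2)*363 = -8*363 = -2904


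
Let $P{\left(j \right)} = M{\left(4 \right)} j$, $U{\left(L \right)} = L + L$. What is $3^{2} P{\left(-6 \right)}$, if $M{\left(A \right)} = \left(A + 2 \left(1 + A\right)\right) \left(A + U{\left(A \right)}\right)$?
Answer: $-9072$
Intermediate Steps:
$U{\left(L \right)} = 2 L$
$M{\left(A \right)} = 3 A \left(2 + 3 A\right)$ ($M{\left(A \right)} = \left(A + 2 \left(1 + A\right)\right) \left(A + 2 A\right) = \left(A + \left(2 + 2 A\right)\right) 3 A = \left(2 + 3 A\right) 3 A = 3 A \left(2 + 3 A\right)$)
$P{\left(j \right)} = 168 j$ ($P{\left(j \right)} = 3 \cdot 4 \left(2 + 3 \cdot 4\right) j = 3 \cdot 4 \left(2 + 12\right) j = 3 \cdot 4 \cdot 14 j = 168 j$)
$3^{2} P{\left(-6 \right)} = 3^{2} \cdot 168 \left(-6\right) = 9 \left(-1008\right) = -9072$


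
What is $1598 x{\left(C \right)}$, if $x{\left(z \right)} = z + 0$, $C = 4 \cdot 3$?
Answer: $19176$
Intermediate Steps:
$C = 12$
$x{\left(z \right)} = z$
$1598 x{\left(C \right)} = 1598 \cdot 12 = 19176$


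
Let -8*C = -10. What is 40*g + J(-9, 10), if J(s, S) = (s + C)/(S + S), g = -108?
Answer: -345631/80 ≈ -4320.4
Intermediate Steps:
C = 5/4 (C = -1/8*(-10) = 5/4 ≈ 1.2500)
J(s, S) = (5/4 + s)/(2*S) (J(s, S) = (s + 5/4)/(S + S) = (5/4 + s)/((2*S)) = (5/4 + s)*(1/(2*S)) = (5/4 + s)/(2*S))
40*g + J(-9, 10) = 40*(-108) + (1/8)*(5 + 4*(-9))/10 = -4320 + (1/8)*(1/10)*(5 - 36) = -4320 + (1/8)*(1/10)*(-31) = -4320 - 31/80 = -345631/80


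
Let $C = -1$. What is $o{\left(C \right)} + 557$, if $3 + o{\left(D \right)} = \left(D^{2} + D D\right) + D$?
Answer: $555$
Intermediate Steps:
$o{\left(D \right)} = -3 + D + 2 D^{2}$ ($o{\left(D \right)} = -3 + \left(\left(D^{2} + D D\right) + D\right) = -3 + \left(\left(D^{2} + D^{2}\right) + D\right) = -3 + \left(2 D^{2} + D\right) = -3 + \left(D + 2 D^{2}\right) = -3 + D + 2 D^{2}$)
$o{\left(C \right)} + 557 = \left(-3 - 1 + 2 \left(-1\right)^{2}\right) + 557 = \left(-3 - 1 + 2 \cdot 1\right) + 557 = \left(-3 - 1 + 2\right) + 557 = -2 + 557 = 555$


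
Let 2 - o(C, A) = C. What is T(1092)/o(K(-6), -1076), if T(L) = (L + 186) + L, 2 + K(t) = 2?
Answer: 1185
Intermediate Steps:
K(t) = 0 (K(t) = -2 + 2 = 0)
T(L) = 186 + 2*L (T(L) = (186 + L) + L = 186 + 2*L)
o(C, A) = 2 - C
T(1092)/o(K(-6), -1076) = (186 + 2*1092)/(2 - 1*0) = (186 + 2184)/(2 + 0) = 2370/2 = 2370*(1/2) = 1185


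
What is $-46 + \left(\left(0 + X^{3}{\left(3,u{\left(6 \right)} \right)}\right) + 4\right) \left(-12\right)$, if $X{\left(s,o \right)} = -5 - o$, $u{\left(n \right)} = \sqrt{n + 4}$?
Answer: $3206 + 1020 \sqrt{10} \approx 6431.5$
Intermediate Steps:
$u{\left(n \right)} = \sqrt{4 + n}$
$-46 + \left(\left(0 + X^{3}{\left(3,u{\left(6 \right)} \right)}\right) + 4\right) \left(-12\right) = -46 + \left(\left(0 + \left(-5 - \sqrt{4 + 6}\right)^{3}\right) + 4\right) \left(-12\right) = -46 + \left(\left(0 + \left(-5 - \sqrt{10}\right)^{3}\right) + 4\right) \left(-12\right) = -46 + \left(\left(-5 - \sqrt{10}\right)^{3} + 4\right) \left(-12\right) = -46 + \left(4 + \left(-5 - \sqrt{10}\right)^{3}\right) \left(-12\right) = -46 - \left(48 + 12 \left(-5 - \sqrt{10}\right)^{3}\right) = -94 - 12 \left(-5 - \sqrt{10}\right)^{3}$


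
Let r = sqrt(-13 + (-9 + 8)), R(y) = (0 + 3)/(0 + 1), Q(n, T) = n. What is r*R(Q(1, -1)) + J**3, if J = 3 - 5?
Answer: -8 + 3*I*sqrt(14) ≈ -8.0 + 11.225*I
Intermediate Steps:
R(y) = 3 (R(y) = 3/1 = 3*1 = 3)
J = -2
r = I*sqrt(14) (r = sqrt(-13 - 1) = sqrt(-14) = I*sqrt(14) ≈ 3.7417*I)
r*R(Q(1, -1)) + J**3 = (I*sqrt(14))*3 + (-2)**3 = 3*I*sqrt(14) - 8 = -8 + 3*I*sqrt(14)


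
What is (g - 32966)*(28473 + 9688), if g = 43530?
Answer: 403132804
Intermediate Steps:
(g - 32966)*(28473 + 9688) = (43530 - 32966)*(28473 + 9688) = 10564*38161 = 403132804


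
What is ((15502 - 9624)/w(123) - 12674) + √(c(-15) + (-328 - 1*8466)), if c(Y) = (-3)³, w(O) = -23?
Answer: -297380/23 + I*√8821 ≈ -12930.0 + 93.92*I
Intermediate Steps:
c(Y) = -27
((15502 - 9624)/w(123) - 12674) + √(c(-15) + (-328 - 1*8466)) = ((15502 - 9624)/(-23) - 12674) + √(-27 + (-328 - 1*8466)) = (5878*(-1/23) - 12674) + √(-27 + (-328 - 8466)) = (-5878/23 - 12674) + √(-27 - 8794) = -297380/23 + √(-8821) = -297380/23 + I*√8821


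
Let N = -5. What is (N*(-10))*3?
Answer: 150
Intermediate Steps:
(N*(-10))*3 = -5*(-10)*3 = 50*3 = 150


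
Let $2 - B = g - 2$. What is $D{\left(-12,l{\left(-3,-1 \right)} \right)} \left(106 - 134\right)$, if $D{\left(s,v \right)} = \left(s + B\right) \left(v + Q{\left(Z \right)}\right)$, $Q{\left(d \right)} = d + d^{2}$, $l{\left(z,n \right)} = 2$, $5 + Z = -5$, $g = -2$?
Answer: $15456$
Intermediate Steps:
$Z = -10$ ($Z = -5 - 5 = -10$)
$B = 6$ ($B = 2 - \left(-2 - 2\right) = 2 - -4 = 2 + 4 = 6$)
$D{\left(s,v \right)} = \left(6 + s\right) \left(90 + v\right)$ ($D{\left(s,v \right)} = \left(s + 6\right) \left(v - 10 \left(1 - 10\right)\right) = \left(6 + s\right) \left(v - -90\right) = \left(6 + s\right) \left(v + 90\right) = \left(6 + s\right) \left(90 + v\right)$)
$D{\left(-12,l{\left(-3,-1 \right)} \right)} \left(106 - 134\right) = \left(540 + 6 \cdot 2 + 90 \left(-12\right) - 24\right) \left(106 - 134\right) = \left(540 + 12 - 1080 - 24\right) \left(-28\right) = \left(-552\right) \left(-28\right) = 15456$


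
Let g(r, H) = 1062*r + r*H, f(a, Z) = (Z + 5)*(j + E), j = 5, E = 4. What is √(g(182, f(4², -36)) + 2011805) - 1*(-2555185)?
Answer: 2555185 + √2154311 ≈ 2.5567e+6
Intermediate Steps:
f(a, Z) = 45 + 9*Z (f(a, Z) = (Z + 5)*(5 + 4) = (5 + Z)*9 = 45 + 9*Z)
g(r, H) = 1062*r + H*r
√(g(182, f(4², -36)) + 2011805) - 1*(-2555185) = √(182*(1062 + (45 + 9*(-36))) + 2011805) - 1*(-2555185) = √(182*(1062 + (45 - 324)) + 2011805) + 2555185 = √(182*(1062 - 279) + 2011805) + 2555185 = √(182*783 + 2011805) + 2555185 = √(142506 + 2011805) + 2555185 = √2154311 + 2555185 = 2555185 + √2154311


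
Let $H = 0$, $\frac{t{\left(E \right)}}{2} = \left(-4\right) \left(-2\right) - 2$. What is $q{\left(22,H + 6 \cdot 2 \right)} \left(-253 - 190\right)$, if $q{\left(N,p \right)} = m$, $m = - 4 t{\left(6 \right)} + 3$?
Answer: $19935$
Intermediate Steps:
$t{\left(E \right)} = 12$ ($t{\left(E \right)} = 2 \left(\left(-4\right) \left(-2\right) - 2\right) = 2 \left(8 - 2\right) = 2 \cdot 6 = 12$)
$m = -45$ ($m = \left(-4\right) 12 + 3 = -48 + 3 = -45$)
$q{\left(N,p \right)} = -45$
$q{\left(22,H + 6 \cdot 2 \right)} \left(-253 - 190\right) = - 45 \left(-253 - 190\right) = \left(-45\right) \left(-443\right) = 19935$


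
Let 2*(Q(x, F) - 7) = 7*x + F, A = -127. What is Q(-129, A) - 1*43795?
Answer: -44303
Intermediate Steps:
Q(x, F) = 7 + F/2 + 7*x/2 (Q(x, F) = 7 + (7*x + F)/2 = 7 + (F + 7*x)/2 = 7 + (F/2 + 7*x/2) = 7 + F/2 + 7*x/2)
Q(-129, A) - 1*43795 = (7 + (½)*(-127) + (7/2)*(-129)) - 1*43795 = (7 - 127/2 - 903/2) - 43795 = -508 - 43795 = -44303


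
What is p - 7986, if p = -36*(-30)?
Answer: -6906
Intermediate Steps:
p = 1080
p - 7986 = 1080 - 7986 = -6906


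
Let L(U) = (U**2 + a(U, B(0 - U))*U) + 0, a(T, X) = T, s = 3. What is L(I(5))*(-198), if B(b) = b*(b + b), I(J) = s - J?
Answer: -1584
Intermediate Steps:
I(J) = 3 - J
B(b) = 2*b**2 (B(b) = b*(2*b) = 2*b**2)
L(U) = 2*U**2 (L(U) = (U**2 + U*U) + 0 = (U**2 + U**2) + 0 = 2*U**2 + 0 = 2*U**2)
L(I(5))*(-198) = (2*(3 - 1*5)**2)*(-198) = (2*(3 - 5)**2)*(-198) = (2*(-2)**2)*(-198) = (2*4)*(-198) = 8*(-198) = -1584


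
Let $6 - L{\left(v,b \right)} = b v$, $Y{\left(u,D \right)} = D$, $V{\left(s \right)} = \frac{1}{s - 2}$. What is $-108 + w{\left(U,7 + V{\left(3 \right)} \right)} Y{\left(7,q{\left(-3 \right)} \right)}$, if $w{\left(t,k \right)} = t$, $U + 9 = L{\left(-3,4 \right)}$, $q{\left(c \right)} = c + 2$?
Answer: $-117$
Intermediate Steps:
$V{\left(s \right)} = \frac{1}{-2 + s}$
$q{\left(c \right)} = 2 + c$
$L{\left(v,b \right)} = 6 - b v$
$U = 9$ ($U = -9 - \left(-6 + 4 \left(-3\right)\right) = -9 + \left(6 + 12\right) = -9 + 18 = 9$)
$-108 + w{\left(U,7 + V{\left(3 \right)} \right)} Y{\left(7,q{\left(-3 \right)} \right)} = -108 + 9 \left(2 - 3\right) = -108 + 9 \left(-1\right) = -108 - 9 = -117$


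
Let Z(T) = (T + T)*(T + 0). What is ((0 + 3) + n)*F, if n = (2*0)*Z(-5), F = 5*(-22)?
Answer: -330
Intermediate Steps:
Z(T) = 2*T² (Z(T) = (2*T)*T = 2*T²)
F = -110
n = 0 (n = (2*0)*(2*(-5)²) = 0*(2*25) = 0*50 = 0)
((0 + 3) + n)*F = ((0 + 3) + 0)*(-110) = (3 + 0)*(-110) = 3*(-110) = -330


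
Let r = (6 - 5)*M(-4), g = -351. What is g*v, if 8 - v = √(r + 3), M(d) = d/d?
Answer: -2106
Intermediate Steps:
M(d) = 1
r = 1 (r = (6 - 5)*1 = 1*1 = 1)
v = 6 (v = 8 - √(1 + 3) = 8 - √4 = 8 - 1*2 = 8 - 2 = 6)
g*v = -351*6 = -2106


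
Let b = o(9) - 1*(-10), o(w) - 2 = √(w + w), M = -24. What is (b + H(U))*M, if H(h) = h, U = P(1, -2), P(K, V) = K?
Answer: -312 - 72*√2 ≈ -413.82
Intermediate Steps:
o(w) = 2 + √2*√w (o(w) = 2 + √(w + w) = 2 + √(2*w) = 2 + √2*√w)
U = 1
b = 12 + 3*√2 (b = (2 + √2*√9) - 1*(-10) = (2 + √2*3) + 10 = (2 + 3*√2) + 10 = 12 + 3*√2 ≈ 16.243)
(b + H(U))*M = ((12 + 3*√2) + 1)*(-24) = (13 + 3*√2)*(-24) = -312 - 72*√2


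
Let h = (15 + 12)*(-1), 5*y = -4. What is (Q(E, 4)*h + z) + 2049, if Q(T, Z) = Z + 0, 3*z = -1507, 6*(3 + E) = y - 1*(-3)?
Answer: 4316/3 ≈ 1438.7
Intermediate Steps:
y = -4/5 (y = (1/5)*(-4) = -4/5 ≈ -0.80000)
E = -79/30 (E = -3 + (-4/5 - 1*(-3))/6 = -3 + (-4/5 + 3)/6 = -3 + (1/6)*(11/5) = -3 + 11/30 = -79/30 ≈ -2.6333)
h = -27 (h = 27*(-1) = -27)
z = -1507/3 (z = (1/3)*(-1507) = -1507/3 ≈ -502.33)
Q(T, Z) = Z
(Q(E, 4)*h + z) + 2049 = (4*(-27) - 1507/3) + 2049 = (-108 - 1507/3) + 2049 = -1831/3 + 2049 = 4316/3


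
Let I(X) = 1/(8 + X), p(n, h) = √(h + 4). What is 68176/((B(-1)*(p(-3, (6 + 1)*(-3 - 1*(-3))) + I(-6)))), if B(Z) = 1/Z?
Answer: -136352/5 ≈ -27270.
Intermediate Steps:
p(n, h) = √(4 + h)
68176/((B(-1)*(p(-3, (6 + 1)*(-3 - 1*(-3))) + I(-6)))) = 68176/(((√(4 + (6 + 1)*(-3 - 1*(-3))) + 1/(8 - 6))/(-1))) = 68176/((-(√(4 + 7*(-3 + 3)) + 1/2))) = 68176/((-(√(4 + 7*0) + ½))) = 68176/((-(√(4 + 0) + ½))) = 68176/((-(√4 + ½))) = 68176/((-(2 + ½))) = 68176/((-1*5/2)) = 68176/(-5/2) = 68176*(-⅖) = -136352/5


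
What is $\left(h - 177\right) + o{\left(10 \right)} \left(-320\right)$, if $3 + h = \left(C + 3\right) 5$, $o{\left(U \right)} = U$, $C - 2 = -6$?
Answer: $-3385$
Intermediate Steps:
$C = -4$ ($C = 2 - 6 = -4$)
$h = -8$ ($h = -3 + \left(-4 + 3\right) 5 = -3 - 5 = -8$)
$\left(h - 177\right) + o{\left(10 \right)} \left(-320\right) = \left(-8 - 177\right) + 10 \left(-320\right) = -185 - 3200 = -3385$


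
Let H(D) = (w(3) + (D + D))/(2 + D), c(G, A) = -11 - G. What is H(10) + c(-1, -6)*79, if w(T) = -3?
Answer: -9463/12 ≈ -788.58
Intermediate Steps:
H(D) = (-3 + 2*D)/(2 + D) (H(D) = (-3 + (D + D))/(2 + D) = (-3 + 2*D)/(2 + D))
H(10) + c(-1, -6)*79 = (-3 + 2*10)/(2 + 10) + (-11 - 1*(-1))*79 = (-3 + 20)/12 + (-11 + 1)*79 = (1/12)*17 - 10*79 = 17/12 - 790 = -9463/12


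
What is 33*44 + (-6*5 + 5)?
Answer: 1427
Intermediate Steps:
33*44 + (-6*5 + 5) = 1452 + (-30 + 5) = 1452 - 25 = 1427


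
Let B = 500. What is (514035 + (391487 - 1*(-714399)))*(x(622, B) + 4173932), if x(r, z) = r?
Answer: 6762447690234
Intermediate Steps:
(514035 + (391487 - 1*(-714399)))*(x(622, B) + 4173932) = (514035 + (391487 - 1*(-714399)))*(622 + 4173932) = (514035 + (391487 + 714399))*4174554 = (514035 + 1105886)*4174554 = 1619921*4174554 = 6762447690234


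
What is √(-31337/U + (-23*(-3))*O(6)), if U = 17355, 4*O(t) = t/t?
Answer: √18607111185/34710 ≈ 3.9299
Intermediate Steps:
O(t) = ¼ (O(t) = (t/t)/4 = (¼)*1 = ¼)
√(-31337/U + (-23*(-3))*O(6)) = √(-31337/17355 - 23*(-3)*(¼)) = √(-31337*1/17355 + 69*(¼)) = √(-31337/17355 + 69/4) = √(1072147/69420) = √18607111185/34710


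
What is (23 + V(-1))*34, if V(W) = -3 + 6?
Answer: 884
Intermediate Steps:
V(W) = 3
(23 + V(-1))*34 = (23 + 3)*34 = 26*34 = 884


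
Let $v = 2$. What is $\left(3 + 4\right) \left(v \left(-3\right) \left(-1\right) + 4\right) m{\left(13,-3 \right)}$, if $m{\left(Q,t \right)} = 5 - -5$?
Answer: $700$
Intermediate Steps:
$m{\left(Q,t \right)} = 10$ ($m{\left(Q,t \right)} = 5 + 5 = 10$)
$\left(3 + 4\right) \left(v \left(-3\right) \left(-1\right) + 4\right) m{\left(13,-3 \right)} = \left(3 + 4\right) \left(2 \left(-3\right) \left(-1\right) + 4\right) 10 = 7 \left(\left(-6\right) \left(-1\right) + 4\right) 10 = 7 \left(6 + 4\right) 10 = 7 \cdot 10 \cdot 10 = 70 \cdot 10 = 700$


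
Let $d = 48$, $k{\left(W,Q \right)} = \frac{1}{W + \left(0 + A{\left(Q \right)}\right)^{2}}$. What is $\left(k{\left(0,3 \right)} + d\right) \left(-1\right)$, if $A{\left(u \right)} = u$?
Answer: $- \frac{433}{9} \approx -48.111$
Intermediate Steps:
$k{\left(W,Q \right)} = \frac{1}{W + Q^{2}}$ ($k{\left(W,Q \right)} = \frac{1}{W + \left(0 + Q\right)^{2}} = \frac{1}{W + Q^{2}}$)
$\left(k{\left(0,3 \right)} + d\right) \left(-1\right) = \left(\frac{1}{0 + 3^{2}} + 48\right) \left(-1\right) = \left(\frac{1}{0 + 9} + 48\right) \left(-1\right) = \left(\frac{1}{9} + 48\right) \left(-1\right) = \frac{433}{9} \left(-1\right) = - \frac{433}{9}$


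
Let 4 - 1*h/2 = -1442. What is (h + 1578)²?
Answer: 19980900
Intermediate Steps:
h = 2892 (h = 8 - 2*(-1442) = 8 + 2884 = 2892)
(h + 1578)² = (2892 + 1578)² = 4470² = 19980900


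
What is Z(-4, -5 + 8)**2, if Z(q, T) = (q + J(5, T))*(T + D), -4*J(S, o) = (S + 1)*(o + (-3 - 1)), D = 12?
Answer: 5625/4 ≈ 1406.3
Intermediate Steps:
J(S, o) = -(1 + S)*(-4 + o)/4 (J(S, o) = -(S + 1)*(o + (-3 - 1))/4 = -(1 + S)*(o - 4)/4 = -(1 + S)*(-4 + o)/4)
Z(q, T) = (12 + T)*(6 + q - 3*T/2) (Z(q, T) = (q + (1 + 5 - T/4 - 1/4*5*T))*(T + 12) = (q + (1 + 5 - T/4 - 5*T/4))*(12 + T) = (q + (6 - 3*T/2))*(12 + T) = (6 + q - 3*T/2)*(12 + T) = (12 + T)*(6 + q - 3*T/2))
Z(-4, -5 + 8)**2 = (72 - 12*(-5 + 8) + 12*(-4) - 3*(-5 + 8)**2/2 + (-5 + 8)*(-4))**2 = (72 - 12*3 - 48 - 3/2*3**2 + 3*(-4))**2 = (72 - 36 - 48 - 3/2*9 - 12)**2 = (72 - 36 - 48 - 27/2 - 12)**2 = (-75/2)**2 = 5625/4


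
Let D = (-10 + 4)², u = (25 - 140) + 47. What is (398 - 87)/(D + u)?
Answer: -311/32 ≈ -9.7188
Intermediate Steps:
u = -68 (u = -115 + 47 = -68)
D = 36 (D = (-6)² = 36)
(398 - 87)/(D + u) = (398 - 87)/(36 - 68) = 311/(-32) = 311*(-1/32) = -311/32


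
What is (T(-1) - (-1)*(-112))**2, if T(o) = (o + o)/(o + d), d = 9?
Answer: 201601/16 ≈ 12600.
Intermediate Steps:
T(o) = 2*o/(9 + o) (T(o) = (o + o)/(o + 9) = (2*o)/(9 + o) = 2*o/(9 + o))
(T(-1) - (-1)*(-112))**2 = (2*(-1)/(9 - 1) - (-1)*(-112))**2 = (2*(-1)/8 - 1*112)**2 = (2*(-1)*(1/8) - 112)**2 = (-1/4 - 112)**2 = (-449/4)**2 = 201601/16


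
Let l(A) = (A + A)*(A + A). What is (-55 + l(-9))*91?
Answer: 24479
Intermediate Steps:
l(A) = 4*A**2 (l(A) = (2*A)*(2*A) = 4*A**2)
(-55 + l(-9))*91 = (-55 + 4*(-9)**2)*91 = (-55 + 4*81)*91 = (-55 + 324)*91 = 269*91 = 24479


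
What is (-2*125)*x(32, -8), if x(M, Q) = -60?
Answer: 15000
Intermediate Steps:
(-2*125)*x(32, -8) = -2*125*(-60) = -250*(-60) = 15000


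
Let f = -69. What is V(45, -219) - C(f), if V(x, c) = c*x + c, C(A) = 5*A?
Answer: -9729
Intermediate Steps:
V(x, c) = c + c*x
V(45, -219) - C(f) = -219*(1 + 45) - 5*(-69) = -219*46 - 1*(-345) = -10074 + 345 = -9729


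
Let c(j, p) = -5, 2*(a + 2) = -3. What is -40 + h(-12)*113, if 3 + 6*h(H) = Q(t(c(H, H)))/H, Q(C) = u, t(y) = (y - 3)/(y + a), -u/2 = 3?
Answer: -1045/12 ≈ -87.083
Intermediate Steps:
a = -7/2 (a = -2 + (½)*(-3) = -2 - 3/2 = -7/2 ≈ -3.5000)
u = -6 (u = -2*3 = -6)
t(y) = (-3 + y)/(-7/2 + y) (t(y) = (y - 3)/(y - 7/2) = (-3 + y)/(-7/2 + y))
Q(C) = -6
h(H) = -½ - 1/H (h(H) = -½ + (-6/H)/6 = -½ - 1/H)
-40 + h(-12)*113 = -40 + ((½)*(-2 - 1*(-12))/(-12))*113 = -40 + ((½)*(-1/12)*(-2 + 12))*113 = -40 + ((½)*(-1/12)*10)*113 = -40 - 5/12*113 = -40 - 565/12 = -1045/12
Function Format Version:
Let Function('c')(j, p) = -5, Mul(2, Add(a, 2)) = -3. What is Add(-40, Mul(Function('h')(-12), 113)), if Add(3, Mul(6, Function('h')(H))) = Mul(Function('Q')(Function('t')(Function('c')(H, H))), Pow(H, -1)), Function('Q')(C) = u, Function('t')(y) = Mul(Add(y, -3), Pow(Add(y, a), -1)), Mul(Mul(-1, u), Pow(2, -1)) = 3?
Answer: Rational(-1045, 12) ≈ -87.083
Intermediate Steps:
a = Rational(-7, 2) (a = Add(-2, Mul(Rational(1, 2), -3)) = Add(-2, Rational(-3, 2)) = Rational(-7, 2) ≈ -3.5000)
u = -6 (u = Mul(-2, 3) = -6)
Function('t')(y) = Mul(Pow(Add(Rational(-7, 2), y), -1), Add(-3, y)) (Function('t')(y) = Mul(Add(y, -3), Pow(Add(y, Rational(-7, 2)), -1)) = Mul(Add(-3, y), Pow(Add(Rational(-7, 2), y), -1)) = Mul(Pow(Add(Rational(-7, 2), y), -1), Add(-3, y)))
Function('Q')(C) = -6
Function('h')(H) = Add(Rational(-1, 2), Mul(-1, Pow(H, -1))) (Function('h')(H) = Add(Rational(-1, 2), Mul(Rational(1, 6), Mul(-6, Pow(H, -1)))) = Add(Rational(-1, 2), Mul(-1, Pow(H, -1))))
Add(-40, Mul(Function('h')(-12), 113)) = Add(-40, Mul(Mul(Rational(1, 2), Pow(-12, -1), Add(-2, Mul(-1, -12))), 113)) = Add(-40, Mul(Mul(Rational(1, 2), Rational(-1, 12), Add(-2, 12)), 113)) = Add(-40, Mul(Mul(Rational(1, 2), Rational(-1, 12), 10), 113)) = Add(-40, Mul(Rational(-5, 12), 113)) = Add(-40, Rational(-565, 12)) = Rational(-1045, 12)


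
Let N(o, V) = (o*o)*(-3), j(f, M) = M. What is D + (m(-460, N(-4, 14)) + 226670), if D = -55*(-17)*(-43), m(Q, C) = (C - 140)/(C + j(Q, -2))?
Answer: 4661719/25 ≈ 1.8647e+5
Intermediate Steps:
N(o, V) = -3*o² (N(o, V) = o²*(-3) = -3*o²)
m(Q, C) = (-140 + C)/(-2 + C) (m(Q, C) = (C - 140)/(C - 2) = (-140 + C)/(-2 + C))
D = -40205 (D = 935*(-43) = -40205)
D + (m(-460, N(-4, 14)) + 226670) = -40205 + ((-140 - 3*(-4)²)/(-2 - 3*(-4)²) + 226670) = -40205 + ((-140 - 3*16)/(-2 - 3*16) + 226670) = -40205 + ((-140 - 48)/(-2 - 48) + 226670) = -40205 + (-188/(-50) + 226670) = -40205 + (-1/50*(-188) + 226670) = -40205 + (94/25 + 226670) = -40205 + 5666844/25 = 4661719/25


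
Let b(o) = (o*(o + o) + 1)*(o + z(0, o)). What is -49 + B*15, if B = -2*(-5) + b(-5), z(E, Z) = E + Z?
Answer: -7549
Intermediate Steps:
b(o) = 2*o*(1 + 2*o**2) (b(o) = (o*(o + o) + 1)*(o + (0 + o)) = (o*(2*o) + 1)*(o + o) = (2*o**2 + 1)*(2*o) = (1 + 2*o**2)*(2*o) = 2*o*(1 + 2*o**2))
B = -500 (B = -2*(-5) + (2*(-5) + 4*(-5)**3) = 10 + (-10 + 4*(-125)) = 10 + (-10 - 500) = 10 - 510 = -500)
-49 + B*15 = -49 - 500*15 = -49 - 7500 = -7549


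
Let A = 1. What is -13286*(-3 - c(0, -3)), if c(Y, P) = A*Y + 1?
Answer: 53144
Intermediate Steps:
c(Y, P) = 1 + Y (c(Y, P) = 1*Y + 1 = Y + 1 = 1 + Y)
-13286*(-3 - c(0, -3)) = -13286*(-3 - (1 + 0)) = -13286*(-3 - 1*1) = -13286*(-3 - 1) = -13286*(-4) = 53144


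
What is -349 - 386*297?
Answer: -114991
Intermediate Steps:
-349 - 386*297 = -349 - 114642 = -114991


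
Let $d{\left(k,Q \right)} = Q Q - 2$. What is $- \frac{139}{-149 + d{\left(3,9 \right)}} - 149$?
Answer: $- \frac{10291}{70} \approx -147.01$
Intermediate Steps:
$d{\left(k,Q \right)} = -2 + Q^{2}$ ($d{\left(k,Q \right)} = Q^{2} - 2 = -2 + Q^{2}$)
$- \frac{139}{-149 + d{\left(3,9 \right)}} - 149 = - \frac{139}{-149 - \left(2 - 9^{2}\right)} - 149 = - \frac{139}{-149 + \left(-2 + 81\right)} - 149 = - \frac{139}{-149 + 79} - 149 = - \frac{139}{-70} - 149 = \left(-139\right) \left(- \frac{1}{70}\right) - 149 = \frac{139}{70} - 149 = - \frac{10291}{70}$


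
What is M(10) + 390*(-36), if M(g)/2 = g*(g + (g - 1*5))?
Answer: -13740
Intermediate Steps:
M(g) = 2*g*(-5 + 2*g) (M(g) = 2*(g*(g + (g - 1*5))) = 2*(g*(g + (g - 5))) = 2*(g*(g + (-5 + g))) = 2*(g*(-5 + 2*g)) = 2*g*(-5 + 2*g))
M(10) + 390*(-36) = 2*10*(-5 + 2*10) + 390*(-36) = 2*10*(-5 + 20) - 14040 = 2*10*15 - 14040 = 300 - 14040 = -13740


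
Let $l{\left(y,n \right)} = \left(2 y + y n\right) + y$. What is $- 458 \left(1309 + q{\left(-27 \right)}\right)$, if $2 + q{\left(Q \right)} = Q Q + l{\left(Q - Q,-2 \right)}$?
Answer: $-932488$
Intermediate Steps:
$l{\left(y,n \right)} = 3 y + n y$ ($l{\left(y,n \right)} = \left(2 y + n y\right) + y = 3 y + n y$)
$q{\left(Q \right)} = -2 + Q^{2}$ ($q{\left(Q \right)} = -2 + \left(Q Q + \left(Q - Q\right) \left(3 - 2\right)\right) = -2 + \left(Q^{2} + 0 \cdot 1\right) = -2 + \left(Q^{2} + 0\right) = -2 + Q^{2}$)
$- 458 \left(1309 + q{\left(-27 \right)}\right) = - 458 \left(1309 - \left(2 - \left(-27\right)^{2}\right)\right) = - 458 \left(1309 + \left(-2 + 729\right)\right) = - 458 \left(1309 + 727\right) = \left(-458\right) 2036 = -932488$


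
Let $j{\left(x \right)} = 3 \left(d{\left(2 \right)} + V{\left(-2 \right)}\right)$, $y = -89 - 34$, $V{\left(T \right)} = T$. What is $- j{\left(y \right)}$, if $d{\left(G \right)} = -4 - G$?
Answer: $24$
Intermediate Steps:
$y = -123$
$j{\left(x \right)} = -24$ ($j{\left(x \right)} = 3 \left(\left(-4 - 2\right) - 2\right) = 3 \left(-6 - 2\right) = 3 \left(-8\right) = -24$)
$- j{\left(y \right)} = \left(-1\right) \left(-24\right) = 24$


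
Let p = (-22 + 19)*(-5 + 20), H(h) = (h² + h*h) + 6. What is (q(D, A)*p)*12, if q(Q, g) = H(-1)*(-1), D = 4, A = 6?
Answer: 4320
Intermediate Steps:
H(h) = 6 + 2*h² (H(h) = (h² + h²) + 6 = 2*h² + 6 = 6 + 2*h²)
q(Q, g) = -8 (q(Q, g) = (6 + 2*(-1)²)*(-1) = (6 + 2*1)*(-1) = (6 + 2)*(-1) = 8*(-1) = -8)
p = -45 (p = -3*15 = -45)
(q(D, A)*p)*12 = -8*(-45)*12 = 360*12 = 4320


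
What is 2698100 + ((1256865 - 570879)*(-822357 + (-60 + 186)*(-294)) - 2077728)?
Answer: -589536434014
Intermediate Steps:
2698100 + ((1256865 - 570879)*(-822357 + (-60 + 186)*(-294)) - 2077728) = 2698100 + (685986*(-822357 + 126*(-294)) - 2077728) = 2698100 + (685986*(-822357 - 37044) - 2077728) = 2698100 + (685986*(-859401) - 2077728) = 2698100 + (-589537054386 - 2077728) = 2698100 - 589539132114 = -589536434014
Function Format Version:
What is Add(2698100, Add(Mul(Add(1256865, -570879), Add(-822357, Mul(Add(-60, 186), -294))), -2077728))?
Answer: -589536434014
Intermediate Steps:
Add(2698100, Add(Mul(Add(1256865, -570879), Add(-822357, Mul(Add(-60, 186), -294))), -2077728)) = Add(2698100, Add(Mul(685986, Add(-822357, Mul(126, -294))), -2077728)) = Add(2698100, Add(Mul(685986, Add(-822357, -37044)), -2077728)) = Add(2698100, Add(Mul(685986, -859401), -2077728)) = Add(2698100, Add(-589537054386, -2077728)) = Add(2698100, -589539132114) = -589536434014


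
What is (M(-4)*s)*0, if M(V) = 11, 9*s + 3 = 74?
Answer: 0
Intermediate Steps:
s = 71/9 (s = -1/3 + (1/9)*74 = -1/3 + 74/9 = 71/9 ≈ 7.8889)
(M(-4)*s)*0 = (11*(71/9))*0 = (781/9)*0 = 0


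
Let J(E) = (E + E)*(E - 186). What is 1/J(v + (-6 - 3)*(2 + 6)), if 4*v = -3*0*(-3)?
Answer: 1/37152 ≈ 2.6916e-5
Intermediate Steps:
v = 0 (v = (-3*0*(-3))/4 = (0*(-3))/4 = (¼)*0 = 0)
J(E) = 2*E*(-186 + E) (J(E) = (2*E)*(-186 + E) = 2*E*(-186 + E))
1/J(v + (-6 - 3)*(2 + 6)) = 1/(2*(0 + (-6 - 3)*(2 + 6))*(-186 + (0 + (-6 - 3)*(2 + 6)))) = 1/(2*(0 - 9*8)*(-186 + (0 - 9*8))) = 1/(2*(0 - 72)*(-186 + (0 - 72))) = 1/(2*(-72)*(-186 - 72)) = 1/(2*(-72)*(-258)) = 1/37152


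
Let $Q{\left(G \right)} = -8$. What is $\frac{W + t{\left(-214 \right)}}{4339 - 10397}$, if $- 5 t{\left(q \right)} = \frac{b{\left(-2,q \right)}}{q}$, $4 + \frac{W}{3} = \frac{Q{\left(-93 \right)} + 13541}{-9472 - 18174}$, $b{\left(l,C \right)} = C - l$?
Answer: $\frac{15549097}{6892424260} \approx 0.002256$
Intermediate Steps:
$W = - \frac{372351}{27646}$ ($W = -12 + 3 \frac{-8 + 13541}{-9472 - 18174} = -12 + 3 \frac{13533}{-27646} = -12 + 3 \cdot 13533 \left(- \frac{1}{27646}\right) = -12 + 3 \left(- \frac{13533}{27646}\right) = -12 - \frac{40599}{27646} = - \frac{372351}{27646} \approx -13.469$)
$t{\left(q \right)} = - \frac{2 + q}{5 q}$ ($t{\left(q \right)} = - \frac{\left(q - -2\right) \frac{1}{q}}{5} = - \frac{\left(q + 2\right) \frac{1}{q}}{5} = - \frac{\left(2 + q\right) \frac{1}{q}}{5} = - \frac{\frac{1}{q} \left(2 + q\right)}{5} = - \frac{2 + q}{5 q}$)
$\frac{W + t{\left(-214 \right)}}{4339 - 10397} = \frac{- \frac{372351}{27646} + \frac{-2 - -214}{5 \left(-214\right)}}{4339 - 10397} = \frac{- \frac{372351}{27646} + \frac{1}{5} \left(- \frac{1}{214}\right) \left(-2 + 214\right)}{-6058} = \left(- \frac{372351}{27646} + \frac{1}{5} \left(- \frac{1}{214}\right) 212\right) \left(- \frac{1}{6058}\right) = \left(- \frac{372351}{27646} - \frac{106}{535}\right) \left(- \frac{1}{6058}\right) = \left(- \frac{202138261}{14790610}\right) \left(- \frac{1}{6058}\right) = \frac{15549097}{6892424260}$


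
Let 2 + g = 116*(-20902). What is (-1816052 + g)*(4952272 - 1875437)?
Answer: -13047891108810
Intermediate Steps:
g = -2424634 (g = -2 + 116*(-20902) = -2 - 2424632 = -2424634)
(-1816052 + g)*(4952272 - 1875437) = (-1816052 - 2424634)*(4952272 - 1875437) = -4240686*3076835 = -13047891108810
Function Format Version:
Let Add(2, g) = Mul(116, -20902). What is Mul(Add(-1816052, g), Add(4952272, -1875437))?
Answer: -13047891108810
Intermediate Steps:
g = -2424634 (g = Add(-2, Mul(116, -20902)) = Add(-2, -2424632) = -2424634)
Mul(Add(-1816052, g), Add(4952272, -1875437)) = Mul(Add(-1816052, -2424634), Add(4952272, -1875437)) = Mul(-4240686, 3076835) = -13047891108810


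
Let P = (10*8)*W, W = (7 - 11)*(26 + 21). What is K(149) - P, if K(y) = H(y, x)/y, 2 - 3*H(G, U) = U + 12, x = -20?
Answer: 6722890/447 ≈ 15040.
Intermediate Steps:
W = -188 (W = -4*47 = -188)
H(G, U) = -10/3 - U/3 (H(G, U) = ⅔ - (U + 12)/3 = ⅔ - (12 + U)/3 = ⅔ + (-4 - U/3) = -10/3 - U/3)
P = -15040 (P = (10*8)*(-188) = 80*(-188) = -15040)
K(y) = 10/(3*y) (K(y) = (-10/3 - ⅓*(-20))/y = (-10/3 + 20/3)/y = 10/(3*y))
K(149) - P = (10/3)/149 - 1*(-15040) = (10/3)*(1/149) + 15040 = 10/447 + 15040 = 6722890/447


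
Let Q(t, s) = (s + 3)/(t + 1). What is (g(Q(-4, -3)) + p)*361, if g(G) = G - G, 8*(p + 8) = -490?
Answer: -99997/4 ≈ -24999.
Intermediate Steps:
Q(t, s) = (3 + s)/(1 + t)
p = -277/4 (p = -8 + (⅛)*(-490) = -8 - 245/4 = -277/4 ≈ -69.250)
g(G) = 0
(g(Q(-4, -3)) + p)*361 = (0 - 277/4)*361 = -277/4*361 = -99997/4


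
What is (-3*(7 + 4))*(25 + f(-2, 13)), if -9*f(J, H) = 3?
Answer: -814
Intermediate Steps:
f(J, H) = -⅓ (f(J, H) = -⅑*3 = -⅓)
(-3*(7 + 4))*(25 + f(-2, 13)) = (-3*(7 + 4))*(25 - ⅓) = -3*11*(74/3) = -33*74/3 = -814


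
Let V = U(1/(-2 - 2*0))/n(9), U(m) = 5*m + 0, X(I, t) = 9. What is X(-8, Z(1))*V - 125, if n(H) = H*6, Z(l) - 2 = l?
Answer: -1505/12 ≈ -125.42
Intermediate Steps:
Z(l) = 2 + l
n(H) = 6*H
U(m) = 5*m
V = -5/108 (V = (5/(-2 - 2*0))/((6*9)) = (5/(-2 + 0))/54 = (5/(-2))*(1/54) = (5*(-½))*(1/54) = -5/2*1/54 = -5/108 ≈ -0.046296)
X(-8, Z(1))*V - 125 = 9*(-5/108) - 125 = -5/12 - 125 = -1505/12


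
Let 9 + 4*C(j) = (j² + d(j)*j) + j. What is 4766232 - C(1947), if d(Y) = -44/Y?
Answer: 15272225/4 ≈ 3.8181e+6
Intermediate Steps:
C(j) = -53/4 + j/4 + j²/4 (C(j) = -9/4 + ((j² + (-44/j)*j) + j)/4 = -9/4 + ((j² - 44) + j)/4 = -9/4 + ((-44 + j²) + j)/4 = -9/4 + (-44 + j + j²)/4 = -9/4 + (-11 + j/4 + j²/4) = -53/4 + j/4 + j²/4)
4766232 - C(1947) = 4766232 - (-53/4 + (¼)*1947 + (¼)*1947²) = 4766232 - (-53/4 + 1947/4 + (¼)*3790809) = 4766232 - (-53/4 + 1947/4 + 3790809/4) = 4766232 - 1*3792703/4 = 4766232 - 3792703/4 = 15272225/4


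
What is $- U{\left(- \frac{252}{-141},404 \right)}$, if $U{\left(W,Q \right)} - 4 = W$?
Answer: $- \frac{272}{47} \approx -5.7872$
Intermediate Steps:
$U{\left(W,Q \right)} = 4 + W$
$- U{\left(- \frac{252}{-141},404 \right)} = - (4 - \frac{252}{-141}) = - (4 - - \frac{84}{47}) = - (4 + \frac{84}{47}) = \left(-1\right) \frac{272}{47} = - \frac{272}{47}$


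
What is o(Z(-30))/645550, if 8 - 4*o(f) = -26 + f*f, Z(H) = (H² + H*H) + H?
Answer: -1566433/1291100 ≈ -1.2133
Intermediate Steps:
Z(H) = H + 2*H² (Z(H) = (H² + H²) + H = 2*H² + H = H + 2*H²)
o(f) = 17/2 - f²/4 (o(f) = 2 - (-26 + f*f)/4 = 2 - (-26 + f²)/4 = 2 + (13/2 - f²/4) = 17/2 - f²/4)
o(Z(-30))/645550 = (17/2 - 900*(1 + 2*(-30))²/4)/645550 = (17/2 - 900*(1 - 60)²/4)*(1/645550) = (17/2 - (-30*(-59))²/4)*(1/645550) = (17/2 - ¼*1770²)*(1/645550) = (17/2 - ¼*3132900)*(1/645550) = (17/2 - 783225)*(1/645550) = -1566433/2*1/645550 = -1566433/1291100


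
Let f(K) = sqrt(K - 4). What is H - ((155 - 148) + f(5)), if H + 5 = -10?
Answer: -23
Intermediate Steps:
H = -15 (H = -5 - 10 = -15)
f(K) = sqrt(-4 + K)
H - ((155 - 148) + f(5)) = -15 - ((155 - 148) + sqrt(-4 + 5)) = -15 - (7 + sqrt(1)) = -15 - (7 + 1) = -15 - 1*8 = -15 - 8 = -23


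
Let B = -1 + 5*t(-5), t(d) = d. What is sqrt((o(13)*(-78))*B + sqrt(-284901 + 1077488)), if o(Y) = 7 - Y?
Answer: sqrt(-12168 + sqrt(792587)) ≈ 106.2*I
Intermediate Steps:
B = -26 (B = -1 + 5*(-5) = -1 - 25 = -26)
sqrt((o(13)*(-78))*B + sqrt(-284901 + 1077488)) = sqrt(((7 - 1*13)*(-78))*(-26) + sqrt(-284901 + 1077488)) = sqrt(((7 - 13)*(-78))*(-26) + sqrt(792587)) = sqrt(-6*(-78)*(-26) + sqrt(792587)) = sqrt(468*(-26) + sqrt(792587)) = sqrt(-12168 + sqrt(792587))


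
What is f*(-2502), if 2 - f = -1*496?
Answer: -1245996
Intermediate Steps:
f = 498 (f = 2 - (-1)*496 = 2 - 1*(-496) = 2 + 496 = 498)
f*(-2502) = 498*(-2502) = -1245996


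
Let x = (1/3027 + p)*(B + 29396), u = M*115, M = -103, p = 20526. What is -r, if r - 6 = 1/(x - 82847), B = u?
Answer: -6541389104931/1090231516984 ≈ -6.0000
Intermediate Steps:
u = -11845 (u = -103*115 = -11845)
B = -11845
x = 1090482294853/3027 (x = (1/3027 + 20526)*(-11845 + 29396) = (1/3027 + 20526)*17551 = (62132203/3027)*17551 = 1090482294853/3027 ≈ 3.6025e+8)
r = 6541389104931/1090231516984 (r = 6 + 1/(1090482294853/3027 - 82847) = 6 + 1/(1090231516984/3027) = 6 + 3027/1090231516984 = 6541389104931/1090231516984 ≈ 6.0000)
-r = -1*6541389104931/1090231516984 = -6541389104931/1090231516984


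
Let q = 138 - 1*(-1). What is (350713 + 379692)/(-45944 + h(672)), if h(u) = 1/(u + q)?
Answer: -34844615/2191799 ≈ -15.898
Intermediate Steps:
q = 139 (q = 138 + 1 = 139)
h(u) = 1/(139 + u) (h(u) = 1/(u + 139) = 1/(139 + u))
(350713 + 379692)/(-45944 + h(672)) = (350713 + 379692)/(-45944 + 1/(139 + 672)) = 730405/(-45944 + 1/811) = 730405/(-37260583/811) = 730405*(-811/37260583) = -34844615/2191799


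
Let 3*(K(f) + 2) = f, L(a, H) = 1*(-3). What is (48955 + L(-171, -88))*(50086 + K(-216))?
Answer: 2448187424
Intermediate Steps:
L(a, H) = -3
K(f) = -2 + f/3
(48955 + L(-171, -88))*(50086 + K(-216)) = (48955 - 3)*(50086 + (-2 + (⅓)*(-216))) = 48952*(50086 + (-2 - 72)) = 48952*(50086 - 74) = 48952*50012 = 2448187424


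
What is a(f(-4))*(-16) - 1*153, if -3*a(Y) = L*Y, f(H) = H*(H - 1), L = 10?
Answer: 2741/3 ≈ 913.67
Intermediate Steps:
f(H) = H*(-1 + H)
a(Y) = -10*Y/3
a(f(-4))*(-16) - 1*153 = -(-40)*(-1 - 4)/3*(-16) - 1*153 = -(-40)*(-5)/3*(-16) - 153 = -10/3*20*(-16) - 153 = -200/3*(-16) - 153 = 3200/3 - 153 = 2741/3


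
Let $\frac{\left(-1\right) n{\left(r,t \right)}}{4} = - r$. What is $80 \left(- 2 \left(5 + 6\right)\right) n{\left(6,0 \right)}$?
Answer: $-42240$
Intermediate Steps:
$n{\left(r,t \right)} = 4 r$ ($n{\left(r,t \right)} = - 4 \left(- r\right) = 4 r$)
$80 \left(- 2 \left(5 + 6\right)\right) n{\left(6,0 \right)} = 80 \left(- 2 \left(5 + 6\right)\right) 4 \cdot 6 = 80 \left(\left(-2\right) 11\right) 24 = 80 \left(-22\right) 24 = \left(-1760\right) 24 = -42240$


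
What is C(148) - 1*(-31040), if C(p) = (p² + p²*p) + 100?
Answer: 3294836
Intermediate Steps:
C(p) = 100 + p² + p³ (C(p) = (p² + p³) + 100 = 100 + p² + p³)
C(148) - 1*(-31040) = (100 + 148² + 148³) - 1*(-31040) = (100 + 21904 + 3241792) + 31040 = 3263796 + 31040 = 3294836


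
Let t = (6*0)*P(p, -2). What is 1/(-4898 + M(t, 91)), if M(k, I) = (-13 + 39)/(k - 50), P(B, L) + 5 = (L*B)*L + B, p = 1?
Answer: -25/122463 ≈ -0.00020414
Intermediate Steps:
P(B, L) = -5 + B + B*L² (P(B, L) = -5 + ((L*B)*L + B) = -5 + ((B*L)*L + B) = -5 + (B*L² + B) = -5 + (B + B*L²) = -5 + B + B*L²)
t = 0 (t = (6*0)*(-5 + 1 + 1*(-2)²) = 0*(-5 + 1 + 1*4) = 0*(-5 + 1 + 4) = 0*0 = 0)
M(k, I) = 26/(-50 + k)
1/(-4898 + M(t, 91)) = 1/(-4898 + 26/(-50 + 0)) = 1/(-4898 + 26/(-50)) = 1/(-4898 + 26*(-1/50)) = 1/(-4898 - 13/25) = 1/(-122463/25) = -25/122463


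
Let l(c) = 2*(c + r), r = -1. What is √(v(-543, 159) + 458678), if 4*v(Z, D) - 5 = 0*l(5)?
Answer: √1834717/2 ≈ 677.26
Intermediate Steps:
l(c) = -2 + 2*c (l(c) = 2*(c - 1) = 2*(-1 + c) = -2 + 2*c)
v(Z, D) = 5/4 (v(Z, D) = 5/4 + (0*(-2 + 2*5))/4 = 5/4 + (0*(-2 + 10))/4 = 5/4 + (0*8)/4 = 5/4 + (¼)*0 = 5/4 + 0 = 5/4)
√(v(-543, 159) + 458678) = √(5/4 + 458678) = √(1834717/4) = √1834717/2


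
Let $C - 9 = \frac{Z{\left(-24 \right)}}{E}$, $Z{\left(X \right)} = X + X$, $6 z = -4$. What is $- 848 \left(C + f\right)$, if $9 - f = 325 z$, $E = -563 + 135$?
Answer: $- \frac{63908672}{321} \approx -1.9909 \cdot 10^{5}$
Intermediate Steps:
$z = - \frac{2}{3}$ ($z = \frac{1}{6} \left(-4\right) = - \frac{2}{3} \approx -0.66667$)
$E = -428$
$Z{\left(X \right)} = 2 X$
$C = \frac{975}{107}$ ($C = 9 + \frac{2 \left(-24\right)}{-428} = 9 - - \frac{12}{107} = 9 + \frac{12}{107} = \frac{975}{107} \approx 9.1122$)
$f = \frac{677}{3}$ ($f = 9 - 325 \left(- \frac{2}{3}\right) = 9 - - \frac{650}{3} = 9 + \frac{650}{3} = \frac{677}{3} \approx 225.67$)
$- 848 \left(C + f\right) = - 848 \left(\frac{975}{107} + \frac{677}{3}\right) = \left(-848\right) \frac{75364}{321} = - \frac{63908672}{321}$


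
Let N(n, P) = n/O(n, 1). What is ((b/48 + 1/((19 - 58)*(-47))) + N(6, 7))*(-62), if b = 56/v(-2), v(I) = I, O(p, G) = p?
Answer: -94829/3666 ≈ -25.867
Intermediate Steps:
b = -28 (b = 56/(-2) = 56*(-½) = -28)
N(n, P) = 1 (N(n, P) = n/n = 1)
((b/48 + 1/((19 - 58)*(-47))) + N(6, 7))*(-62) = ((-28/48 + 1/((19 - 58)*(-47))) + 1)*(-62) = ((-28*1/48 - 1/47/(-39)) + 1)*(-62) = ((-7/12 - 1/39*(-1/47)) + 1)*(-62) = ((-7/12 + 1/1833) + 1)*(-62) = (-4273/7332 + 1)*(-62) = (3059/7332)*(-62) = -94829/3666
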